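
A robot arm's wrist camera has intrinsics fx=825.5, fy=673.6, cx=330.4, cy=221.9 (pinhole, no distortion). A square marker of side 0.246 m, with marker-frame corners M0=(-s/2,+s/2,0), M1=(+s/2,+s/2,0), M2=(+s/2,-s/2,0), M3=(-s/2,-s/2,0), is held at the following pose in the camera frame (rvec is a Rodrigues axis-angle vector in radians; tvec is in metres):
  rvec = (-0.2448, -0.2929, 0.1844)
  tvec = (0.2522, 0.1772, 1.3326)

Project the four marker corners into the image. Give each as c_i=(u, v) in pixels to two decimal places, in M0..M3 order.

Intrinsics K: fx=825.5, fy=673.6, cx=330.4, cy=221.9
Marker side s = 0.246 m; corners in marker frame (Z=0):
  M0 = (-0.1230, +0.1230, 0)
  M1 = (+0.1230, +0.1230, 0)
  M2 = (+0.1230, -0.1230, 0)
  M3 = (-0.1230, -0.1230, 0)
rvec = (-0.2448, -0.2929, 0.1844), |rvec| = θ = 0.42393 rad = 24.290°
Rodrigues: sinθ=0.41135, 1−cosθ=0.08852; R = I + sinθ·[k]× + (1−cosθ)·[k]×²:
    [+0.94099 -0.14361 -0.30644]
    [+0.21424 +0.95373 +0.21093]
    [+0.26197 -0.26414 +0.92823]
t = (0.2522, 0.1772, 1.3326) m
M0: Pc = R·M0+t = (+0.11879, +0.26816, +1.26789); u = 825.5·(+0.11879)/1.26789 + 330.4 = 407.7445, v = 673.6·(+0.26816)/1.26789 + 221.9 = 364.3658
M1: Pc = R·M1+t = (+0.35028, +0.32086, +1.33233); u = 825.5·(+0.35028)/1.33233 + 330.4 = 547.4289, v = 673.6·(+0.32086)/1.33233 + 221.9 = 384.1207
M2: Pc = R·M2+t = (+0.38561, +0.08624, +1.39731); u = 825.5·(+0.38561)/1.39731 + 330.4 = 558.2075, v = 673.6·(+0.08624)/1.39731 + 221.9 = 263.4749
M3: Pc = R·M3+t = (+0.15412, +0.03354, +1.33287); u = 825.5·(+0.15412)/1.33287 + 330.4 = 425.8539, v = 673.6·(+0.03354)/1.33287 + 221.9 = 238.8497

c0=(407.74, 364.37) c1=(547.43, 384.12) c2=(558.21, 263.47) c3=(425.85, 238.85)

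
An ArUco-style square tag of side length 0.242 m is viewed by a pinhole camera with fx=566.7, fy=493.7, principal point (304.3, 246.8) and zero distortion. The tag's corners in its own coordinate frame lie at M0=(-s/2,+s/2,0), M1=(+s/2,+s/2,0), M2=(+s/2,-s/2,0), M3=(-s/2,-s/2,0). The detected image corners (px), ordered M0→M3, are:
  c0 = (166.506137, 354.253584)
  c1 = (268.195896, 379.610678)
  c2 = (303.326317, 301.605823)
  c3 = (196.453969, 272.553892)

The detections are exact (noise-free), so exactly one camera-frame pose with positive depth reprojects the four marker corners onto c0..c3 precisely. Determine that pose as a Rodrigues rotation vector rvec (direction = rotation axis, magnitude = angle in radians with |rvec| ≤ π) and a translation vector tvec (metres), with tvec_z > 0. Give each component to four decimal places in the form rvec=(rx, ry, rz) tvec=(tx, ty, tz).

rvec=(0.3289, -0.0873, 0.3358) tvec=(-0.1568, 0.2083, 1.2610)

Intrinsics K: fx=566.7, fy=493.7, cx=304.3, cy=246.8
Marker side s = 0.242 m; corners in marker frame (Z=0):
  M0 = (-0.1210, +0.1210, 0)
  M1 = (+0.1210, +0.1210, 0)
  M2 = (+0.1210, -0.1210, 0)
  M3 = (-0.1210, -0.1210, 0)
Detected image corners:
  c0 = (166.506137, 354.253584) px
  c1 = (268.195896, 379.610678) px
  c2 = (303.326317, 301.605823) px
  c3 = (196.453969, 272.553892) px
Planar DLT: solve 8×8 A·h = b for H (H[2,2]=1):
  H  [+456.20497 -78.63511 +233.84037]
  H  [+148.02985 +408.20431 +328.34369]
  H  [+0.10959 +0.23956 +1.00000]
B = K⁻¹H; ‖b₁‖=0.792994, ‖b₂‖=0.792994; λ = 2/(‖b₁‖+‖b₂‖) = 1.261044, sign → tz>0 ⇒ λ=+1.261044
r₁ = λ·B[:,0] = (+0.94096,+0.30903,+0.13819); r₂ = λ·B[:,1] = (-0.33720,+0.89165,+0.30210)
r₃ = r₁×r₂ = (-0.02987,-0.33086,+0.94321); SVD([r₁ r₂ r₃]) → R = UVᵀ:
  R  [+0.94096 -0.33720 -0.02987]
  R  [+0.30903 +0.89165 -0.33086]
  R  [+0.13819 +0.30210 +0.94321]
t = (-0.15679, +0.20828, +1.26104) m
tr R = 2.775815; θ = arccos((tr R − 1)/2) = 0.478020 rad = 27.389°
axis k = ((R−Rᵀ)₃₂, (R−Rᵀ)₁₃, (R−Rᵀ)₂₁) / (2 sinθ) = (+0.687961, -0.182666, +0.702383)
rvec = θ·k = (+0.328859, -0.087318, +0.335753)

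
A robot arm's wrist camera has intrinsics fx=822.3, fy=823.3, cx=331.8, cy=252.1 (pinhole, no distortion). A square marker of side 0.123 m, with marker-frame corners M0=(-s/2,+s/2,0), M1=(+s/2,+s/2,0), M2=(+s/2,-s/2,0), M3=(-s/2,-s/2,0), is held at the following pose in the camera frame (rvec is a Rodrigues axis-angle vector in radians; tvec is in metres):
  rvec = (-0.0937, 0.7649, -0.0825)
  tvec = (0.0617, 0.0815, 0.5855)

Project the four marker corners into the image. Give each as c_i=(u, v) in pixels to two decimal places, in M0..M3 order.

c0=(358.29, 450.03) c1=(498.00, 460.71) c2=(486.32, 272.71) c3=(351.26, 287.29)

Intrinsics K: fx=822.3, fy=823.3, cx=331.8, cy=252.1
Marker side s = 0.123 m; corners in marker frame (Z=0):
  M0 = (-0.0615, +0.0615, 0)
  M1 = (+0.0615, +0.0615, 0)
  M2 = (+0.0615, -0.0615, 0)
  M3 = (-0.0615, -0.0615, 0)
rvec = (-0.0937, 0.7649, -0.0825), |rvec| = θ = 0.77502 rad = 44.405°
Rodrigues: sinθ=0.69973, 1−cosθ=0.28559; R = I + sinθ·[k]× + (1−cosθ)·[k]×²:
    [+0.71858 +0.04041 +0.69427]
    [-0.10856 +0.99259 +0.05459]
    [-0.68692 -0.11460 +0.71764]
t = (0.0617, 0.0815, 0.5855) m
M0: Pc = R·M0+t = (+0.01999, +0.14922, +0.62070); u = 822.3·(+0.01999)/0.62070 + 331.8 = 358.2859, v = 823.3·(+0.14922)/0.62070 + 252.1 = 450.0282
M1: Pc = R·M1+t = (+0.10838, +0.13587, +0.53621); u = 822.3·(+0.10838)/0.53621 + 331.8 = 498.0029, v = 823.3·(+0.13587)/0.53621 + 252.1 = 460.7133
M2: Pc = R·M2+t = (+0.10341, +0.01378, +0.55030); u = 822.3·(+0.10341)/0.55030 + 331.8 = 486.3188, v = 823.3·(+0.01378)/0.55030 + 252.1 = 272.7148
M3: Pc = R·M3+t = (+0.01502, +0.02713, +0.63479); u = 822.3·(+0.01502)/0.63479 + 331.8 = 351.2595, v = 823.3·(+0.02713)/0.63479 + 252.1 = 287.2895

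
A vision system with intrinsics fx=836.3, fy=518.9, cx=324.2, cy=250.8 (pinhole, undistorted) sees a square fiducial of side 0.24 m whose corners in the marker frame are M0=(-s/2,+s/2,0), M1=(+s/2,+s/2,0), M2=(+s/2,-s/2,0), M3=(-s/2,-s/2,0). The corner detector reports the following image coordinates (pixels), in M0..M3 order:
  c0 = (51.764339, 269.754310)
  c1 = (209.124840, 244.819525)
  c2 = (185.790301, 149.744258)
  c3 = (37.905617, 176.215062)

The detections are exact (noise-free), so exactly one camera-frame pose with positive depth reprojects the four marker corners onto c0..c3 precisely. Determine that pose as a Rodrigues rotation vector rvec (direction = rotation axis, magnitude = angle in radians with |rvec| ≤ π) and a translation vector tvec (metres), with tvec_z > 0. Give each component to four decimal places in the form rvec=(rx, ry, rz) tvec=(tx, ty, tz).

Intrinsics K: fx=836.3, fy=518.9, cx=324.2, cy=250.8
Marker side s = 0.24 m; corners in marker frame (Z=0):
  M0 = (-0.1200, +0.1200, 0)
  M1 = (+0.1200, +0.1200, 0)
  M2 = (+0.1200, -0.1200, 0)
  M3 = (-0.1200, -0.1200, 0)
Detected image corners:
  c0 = (51.764339, 269.754310) px
  c1 = (209.124840, 244.819525) px
  c2 = (185.790301, 149.744258) px
  c3 = (37.905617, 176.215062) px
Planar DLT: solve 8×8 A·h = b for H (H[2,2]=1):
  H  [+619.12913 +47.80574 +119.64946]
  H  [-135.32953 +341.96419 +208.96835]
  H  [-0.13392 -0.24238 +1.00000]
B = K⁻¹H; ‖b₁‖=0.827053, ‖b₂‖=0.827053; λ = 2/(‖b₁‖+‖b₂‖) = 1.209112, sign → tz>0 ⇒ λ=+1.209112
r₁ = λ·B[:,0] = (+0.95790,-0.23707,-0.16193); r₂ = λ·B[:,1] = (+0.18272,+0.93847,-0.29306)
r₃ = r₁×r₂ = (+0.22144,+0.25113,+0.94228); SVD([r₁ r₂ r₃]) → R = UVᵀ:
  R  [+0.95790 +0.18272 +0.22144]
  R  [-0.23707 +0.93847 +0.25113]
  R  [-0.16193 -0.29306 +0.94228]
t = (-0.29574, -0.09747, +1.20911) m
tr R = 2.838655; θ = arccos((tr R − 1)/2) = 0.404429 rad = 23.172°
axis k = ((R−Rᵀ)₃₂, (R−Rᵀ)₁₃, (R−Rᵀ)₂₁) / (2 sinθ) = (-0.691491, +0.487133, -0.533424)
rvec = θ·k = (-0.279659, +0.197010, -0.215732)

rvec=(-0.2797, 0.1970, -0.2157) tvec=(-0.2957, -0.0975, 1.2091)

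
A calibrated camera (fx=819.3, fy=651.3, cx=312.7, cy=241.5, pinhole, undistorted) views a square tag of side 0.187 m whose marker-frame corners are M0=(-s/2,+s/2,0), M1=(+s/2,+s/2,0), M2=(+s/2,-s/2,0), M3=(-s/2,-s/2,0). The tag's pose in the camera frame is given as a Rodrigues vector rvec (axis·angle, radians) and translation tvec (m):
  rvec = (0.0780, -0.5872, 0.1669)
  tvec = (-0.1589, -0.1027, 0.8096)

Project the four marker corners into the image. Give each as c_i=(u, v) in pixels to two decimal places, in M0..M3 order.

c0=(40.75, 221.53) c1=(218.84, 242.88) c2=(250.19, 103.48) c3=(75.29, 62.76)

Intrinsics K: fx=819.3, fy=651.3, cx=312.7, cy=241.5
Marker side s = 0.187 m; corners in marker frame (Z=0):
  M0 = (-0.0935, +0.0935, 0)
  M1 = (+0.0935, +0.0935, 0)
  M2 = (+0.0935, -0.0935, 0)
  M3 = (-0.0935, -0.0935, 0)
rvec = (0.0780, -0.5872, 0.1669), |rvec| = θ = 0.61542 rad = 35.261°
Rodrigues: sinθ=0.57730, 1−cosθ=0.18347; R = I + sinθ·[k]× + (1−cosθ)·[k]×²:
    [+0.81948 -0.17875 -0.54452]
    [+0.13438 +0.98356 -0.12064]
    [+0.55714 +0.02569 +0.83002]
t = (-0.1589, -0.1027, 0.8096) m
M0: Pc = R·M0+t = (-0.25223, -0.02330, +0.75991); u = 819.3·(-0.25223)/0.75991 + 312.7 = 40.7528, v = 651.3·(-0.02330)/0.75991 + 241.5 = 221.5290
M1: Pc = R·M1+t = (-0.09899, +0.00183, +0.86409); u = 819.3·(-0.09899)/0.86409 + 312.7 = 218.8398, v = 651.3·(+0.00183)/0.86409 + 241.5 = 242.8770
M2: Pc = R·M2+t = (-0.06557, -0.18210, +0.85929); u = 819.3·(-0.06557)/0.85929 + 312.7 = 250.1855, v = 651.3·(-0.18210)/0.85929 + 241.5 = 103.4780
M3: Pc = R·M3+t = (-0.21881, -0.20723, +0.75511); u = 819.3·(-0.21881)/0.75511 + 312.7 = 75.2902, v = 651.3·(-0.20723)/0.75511 + 241.5 = 62.7609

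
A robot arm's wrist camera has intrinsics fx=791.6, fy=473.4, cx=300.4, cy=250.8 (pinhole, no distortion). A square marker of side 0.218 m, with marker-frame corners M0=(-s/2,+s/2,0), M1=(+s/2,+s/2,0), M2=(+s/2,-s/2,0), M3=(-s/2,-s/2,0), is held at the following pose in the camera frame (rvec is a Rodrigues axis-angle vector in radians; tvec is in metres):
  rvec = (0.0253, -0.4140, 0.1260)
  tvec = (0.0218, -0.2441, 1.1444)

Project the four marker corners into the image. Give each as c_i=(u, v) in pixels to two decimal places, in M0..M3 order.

c0=(234.92, 186.81) c1=(371.61, 201.70) c2=(390.07, 115.58) c3=(254.89, 93.82)

Intrinsics K: fx=791.6, fy=473.4, cx=300.4, cy=250.8
Marker side s = 0.218 m; corners in marker frame (Z=0):
  M0 = (-0.1090, +0.1090, 0)
  M1 = (+0.1090, +0.1090, 0)
  M2 = (+0.1090, -0.1090, 0)
  M3 = (-0.1090, -0.1090, 0)
rvec = (0.0253, -0.4140, 0.1260), |rvec| = θ = 0.43349 rad = 24.837°
Rodrigues: sinθ=0.42004, 1−cosθ=0.09249; R = I + sinθ·[k]× + (1−cosθ)·[k]×²:
    [+0.90782 -0.12725 -0.39959]
    [+0.11694 +0.99187 -0.05019]
    [+0.40272 -0.00116 +0.91532]
t = (0.0218, -0.2441, 1.1444) m
M0: Pc = R·M0+t = (-0.09102, -0.14873, +1.10038); u = 791.6·(-0.09102)/1.10038 + 300.4 = 234.9194, v = 473.4·(-0.14873)/1.10038 + 250.8 = 186.8130
M1: Pc = R·M1+t = (+0.10688, -0.12324, +1.18817); u = 791.6·(+0.10688)/1.18817 + 300.4 = 371.6089, v = 473.4·(-0.12324)/1.18817 + 250.8 = 201.6977
M2: Pc = R·M2+t = (+0.13462, -0.33947, +1.18842); u = 791.6·(+0.13462)/1.18842 + 300.4 = 390.0709, v = 473.4·(-0.33947)/1.18842 + 250.8 = 115.5754
M3: Pc = R·M3+t = (-0.06328, -0.36496, +1.10063); u = 791.6·(-0.06328)/1.10063 + 300.4 = 254.8856, v = 473.4·(-0.36496)/1.10063 + 250.8 = 93.8244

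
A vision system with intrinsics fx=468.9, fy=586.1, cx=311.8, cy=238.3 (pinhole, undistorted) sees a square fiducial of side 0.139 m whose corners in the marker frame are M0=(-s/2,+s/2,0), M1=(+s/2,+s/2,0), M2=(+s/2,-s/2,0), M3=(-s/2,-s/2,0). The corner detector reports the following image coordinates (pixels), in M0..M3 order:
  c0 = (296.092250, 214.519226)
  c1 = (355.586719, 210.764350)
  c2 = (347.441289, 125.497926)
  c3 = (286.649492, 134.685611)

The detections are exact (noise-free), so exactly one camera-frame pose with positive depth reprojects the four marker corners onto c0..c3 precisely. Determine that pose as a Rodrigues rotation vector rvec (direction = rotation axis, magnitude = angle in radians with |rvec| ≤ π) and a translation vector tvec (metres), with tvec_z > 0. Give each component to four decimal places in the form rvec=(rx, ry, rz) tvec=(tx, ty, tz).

rvec=(0.2477, 0.4572, -0.0855) tvec=(0.0183, -0.1106, 0.9793)

Intrinsics K: fx=468.9, fy=586.1, cx=311.8, cy=238.3
Marker side s = 0.139 m; corners in marker frame (Z=0):
  M0 = (-0.0695, +0.0695, 0)
  M1 = (+0.0695, +0.0695, 0)
  M2 = (+0.0695, -0.0695, 0)
  M3 = (-0.0695, -0.0695, 0)
Detected image corners:
  c0 = (296.092250, 214.519226) px
  c1 = (355.586719, 210.764350) px
  c2 = (347.441289, 125.497926) px
  c3 = (286.649492, 134.685611) px
Planar DLT: solve 8×8 A·h = b for H (H[2,2]=1):
  H  [+286.00996 +134.73387 +320.55705]
  H  [-124.41106 +631.28708 +172.10580]
  H  [-0.45608 +0.22187 +1.00000]
B = K⁻¹H; ‖b₁‖=1.021137, ‖b₂‖=1.021137; λ = 2/(‖b₁‖+‖b₂‖) = 0.979301, sign → tz>0 ⇒ λ=+0.979301
r₁ = λ·B[:,0] = (+0.89433,-0.02628,-0.44664); r₂ = λ·B[:,1] = (+0.13691,+0.96646,+0.21728)
r₃ = r₁×r₂ = (+0.42595,-0.25547,+0.86793); SVD([r₁ r₂ r₃]) → R = UVᵀ:
  R  [+0.89433 +0.13691 +0.42595]
  R  [-0.02628 +0.96646 -0.25547]
  R  [-0.44664 +0.21728 +0.86793]
t = (+0.01829, -0.11060, +0.97930) m
tr R = 2.728721; θ = arccos((tr R − 1)/2) = 0.526919 rad = 30.190°
axis k = ((R−Rᵀ)₃₂, (R−Rᵀ)₁₃, (R−Rᵀ)₂₁) / (2 sinθ) = (+0.470048, +0.867599, -0.162258)
rvec = θ·k = (+0.247677, +0.457154, -0.085497)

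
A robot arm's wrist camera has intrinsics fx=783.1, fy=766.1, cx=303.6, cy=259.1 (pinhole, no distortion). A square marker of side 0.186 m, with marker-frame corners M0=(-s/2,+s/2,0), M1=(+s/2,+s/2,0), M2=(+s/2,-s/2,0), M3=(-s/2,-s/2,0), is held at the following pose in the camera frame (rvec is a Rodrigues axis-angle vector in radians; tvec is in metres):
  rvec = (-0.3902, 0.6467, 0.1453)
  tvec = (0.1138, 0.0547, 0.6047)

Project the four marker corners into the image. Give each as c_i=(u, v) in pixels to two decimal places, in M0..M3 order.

Intrinsics K: fx=783.1, fy=766.1, cx=303.6, cy=259.1
Marker side s = 0.186 m; corners in marker frame (Z=0):
  M0 = (-0.0930, +0.0930, 0)
  M1 = (+0.0930, +0.0930, 0)
  M2 = (+0.0930, -0.0930, 0)
  M3 = (-0.0930, -0.0930, 0)
rvec = (-0.3902, 0.6467, 0.1453), |rvec| = θ = 0.76915 rad = 44.069°
Rodrigues: sinθ=0.69552, 1−cosθ=0.28150; R = I + sinθ·[k]× + (1−cosθ)·[k]×²:
    [+0.79095 -0.25146 +0.55782]
    [+0.01132 +0.91751 +0.39756]
    [-0.61177 -0.30814 +0.72855]
t = (0.1138, 0.0547, 0.6047) m
M0: Pc = R·M0+t = (+0.01686, +0.13898, +0.63294); u = 783.1·(+0.01686)/0.63294 + 303.6 = 324.4542, v = 766.1·(+0.13898)/0.63294 + 259.1 = 427.3140
M1: Pc = R·M1+t = (+0.16397, +0.14108, +0.51915); u = 783.1·(+0.16397)/0.51915 + 303.6 = 550.9412, v = 766.1·(+0.14108)/0.51915 + 259.1 = 467.2909
M2: Pc = R·M2+t = (+0.21074, -0.02958, +0.57646); u = 783.1·(+0.21074)/0.57646 + 303.6 = 589.8881, v = 766.1·(-0.02958)/0.57646 + 259.1 = 219.7952
M3: Pc = R·M3+t = (+0.06363, -0.03168, +0.69025); u = 783.1·(+0.06363)/0.69025 + 303.6 = 375.7864, v = 766.1·(-0.03168)/0.69025 + 259.1 = 223.9380

c0=(324.45, 427.31) c1=(550.94, 467.29) c2=(589.89, 219.80) c3=(375.79, 223.94)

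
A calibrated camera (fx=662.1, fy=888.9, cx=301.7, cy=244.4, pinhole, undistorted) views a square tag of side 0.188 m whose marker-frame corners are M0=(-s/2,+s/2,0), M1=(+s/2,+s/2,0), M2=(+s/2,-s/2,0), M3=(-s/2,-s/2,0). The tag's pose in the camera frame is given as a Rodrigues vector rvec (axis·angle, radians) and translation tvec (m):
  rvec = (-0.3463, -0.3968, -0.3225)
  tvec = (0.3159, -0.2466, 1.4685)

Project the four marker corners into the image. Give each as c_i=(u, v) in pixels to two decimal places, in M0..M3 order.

c0=(428.33, 155.35) c1=(494.76, 133.60) c2=(458.59, 40.00) c3=(392.43, 55.85)

Intrinsics K: fx=662.1, fy=888.9, cx=301.7, cy=244.4
Marker side s = 0.188 m; corners in marker frame (Z=0):
  M0 = (-0.0940, +0.0940, 0)
  M1 = (+0.0940, +0.0940, 0)
  M2 = (+0.0940, -0.0940, 0)
  M3 = (-0.0940, -0.0940, 0)
rvec = (-0.3463, -0.3968, -0.3225), |rvec| = θ = 0.61756 rad = 35.384°
Rodrigues: sinθ=0.57905, 1−cosθ=0.18471; R = I + sinθ·[k]× + (1−cosθ)·[k]×²:
    [+0.87337 +0.36894 -0.31797]
    [-0.23584 +0.89155 +0.38668]
    [+0.42614 -0.26273 +0.86567]
t = (0.3159, -0.2466, 1.4685) m
M0: Pc = R·M0+t = (+0.26848, -0.14063, +1.40375); u = 662.1·(+0.26848)/1.40375 + 301.7 = 428.3344, v = 888.9·(-0.14063)/1.40375 + 244.4 = 155.3510
M1: Pc = R·M1+t = (+0.43268, -0.18496, +1.48386); u = 662.1·(+0.43268)/1.48386 + 301.7 = 494.7610, v = 888.9·(-0.18496)/1.48386 + 244.4 = 133.5986
M2: Pc = R·M2+t = (+0.36332, -0.35257, +1.53325); u = 662.1·(+0.36332)/1.53325 + 301.7 = 458.5900, v = 888.9·(-0.35257)/1.53325 + 244.4 = 39.9959
M3: Pc = R·M3+t = (+0.19912, -0.30824, +1.45314); u = 662.1·(+0.19912)/1.45314 + 301.7 = 392.4271, v = 888.9·(-0.30824)/1.45314 + 244.4 = 55.8484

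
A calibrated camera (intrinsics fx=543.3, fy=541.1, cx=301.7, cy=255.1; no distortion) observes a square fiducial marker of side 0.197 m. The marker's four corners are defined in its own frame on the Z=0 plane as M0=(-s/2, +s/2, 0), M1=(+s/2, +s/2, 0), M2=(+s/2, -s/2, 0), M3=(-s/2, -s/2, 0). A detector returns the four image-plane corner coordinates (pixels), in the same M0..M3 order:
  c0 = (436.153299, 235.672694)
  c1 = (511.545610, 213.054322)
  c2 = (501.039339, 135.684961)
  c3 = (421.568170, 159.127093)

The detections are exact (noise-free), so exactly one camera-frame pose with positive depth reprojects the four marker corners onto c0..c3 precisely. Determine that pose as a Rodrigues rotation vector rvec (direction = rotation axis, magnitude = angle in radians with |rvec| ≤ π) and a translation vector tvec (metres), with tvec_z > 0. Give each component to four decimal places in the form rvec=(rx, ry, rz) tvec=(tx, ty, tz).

rvec=(0.3455, -0.0829, -0.2827) tvec=(0.4008, -0.1653, 1.3106)

Intrinsics K: fx=543.3, fy=541.1, cx=301.7, cy=255.1
Marker side s = 0.197 m; corners in marker frame (Z=0):
  M0 = (-0.0985, +0.0985, 0)
  M1 = (+0.0985, +0.0985, 0)
  M2 = (+0.0985, -0.0985, 0)
  M3 = (-0.0985, -0.0985, 0)
Detected image corners:
  c0 = (436.153299, 235.672694) px
  c1 = (511.545610, 213.054322) px
  c2 = (501.039339, 135.684961) px
  c3 = (421.568170, 159.127093) px
Planar DLT: solve 8×8 A·h = b for H (H[2,2]=1):
  H  [+404.24022 +186.83058 +467.83279]
  H  [-112.29693 +439.61903 +186.85541]
  H  [+0.02450 +0.26343 +1.00000]
B = K⁻¹H; ‖b₁‖=0.762984, ‖b₂‖=0.762984; λ = 2/(‖b₁‖+‖b₂‖) = 1.310644, sign → tz>0 ⇒ λ=+1.310644
r₁ = λ·B[:,0] = (+0.95735,-0.28714,+0.03211); r₂ = λ·B[:,1] = (+0.25898,+0.90207,+0.34526)
r₃ = r₁×r₂ = (-0.12810,-0.32222,+0.93796); SVD([r₁ r₂ r₃]) → R = UVᵀ:
  R  [+0.95735 +0.25898 -0.12810]
  R  [-0.28714 +0.90207 -0.32222]
  R  [+0.03211 +0.34526 +0.93796]
t = (+0.40077, -0.16530, +1.31064) m
tr R = 2.797376; θ = arccos((tr R − 1)/2) = 0.454027 rad = 26.014°
axis k = ((R−Rᵀ)₃₂, (R−Rᵀ)₁₃, (R−Rᵀ)₂₁) / (2 sinθ) = (+0.760936, -0.182640, -0.622590)
rvec = θ·k = (+0.345486, -0.082923, -0.282673)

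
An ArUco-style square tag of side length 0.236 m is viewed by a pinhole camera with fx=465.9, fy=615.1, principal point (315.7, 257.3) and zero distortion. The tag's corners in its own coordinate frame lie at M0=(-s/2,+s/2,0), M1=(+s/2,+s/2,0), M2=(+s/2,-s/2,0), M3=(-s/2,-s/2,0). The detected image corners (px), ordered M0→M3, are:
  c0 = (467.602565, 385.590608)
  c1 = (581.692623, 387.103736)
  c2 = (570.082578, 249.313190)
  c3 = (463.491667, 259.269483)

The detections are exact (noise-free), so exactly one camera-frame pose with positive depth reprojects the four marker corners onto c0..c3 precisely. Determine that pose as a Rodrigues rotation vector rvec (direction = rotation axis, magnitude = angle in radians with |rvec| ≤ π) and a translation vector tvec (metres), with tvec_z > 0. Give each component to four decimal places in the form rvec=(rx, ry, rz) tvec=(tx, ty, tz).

Intrinsics K: fx=465.9, fy=615.1, cx=315.7, cy=257.3
Marker side s = 0.236 m; corners in marker frame (Z=0):
  M0 = (-0.1180, +0.1180, 0)
  M1 = (+0.1180, +0.1180, 0)
  M2 = (+0.1180, -0.1180, 0)
  M3 = (-0.1180, -0.1180, 0)
Detected image corners:
  c0 = (467.602565, 385.590608) px
  c1 = (581.692623, 387.103736) px
  c2 = (570.082578, 249.313190) px
  c3 = (463.491667, 259.269483) px
Planar DLT: solve 8×8 A·h = b for H (H[2,2]=1):
  H  [+271.07265 -103.39419 +518.14604]
  H  [-139.19533 +474.82172 +318.37815]
  H  [-0.37637 -0.26117 +1.00000]
B = K⁻¹H; ‖b₁‖=0.920178, ‖b₂‖=0.920178; λ = 2/(‖b₁‖+‖b₂‖) = 1.086746, sign → tz>0 ⇒ λ=+1.086746
r₁ = λ·B[:,0] = (+0.90945,-0.07483,-0.40902); r₂ = λ·B[:,1] = (-0.04885,+0.95763,-0.28383)
r₃ = r₁×r₂ = (+0.41293,+0.27811,+0.86726); SVD([r₁ r₂ r₃]) → R = UVᵀ:
  R  [+0.90945 -0.04885 +0.41293]
  R  [-0.07483 +0.95763 +0.27811]
  R  [-0.40902 -0.28383 +0.86726]
t = (+0.47222, +0.10791, +1.08675) m
tr R = 2.734348; θ = arccos((tr R − 1)/2) = 0.521297 rad = 29.868°
axis k = ((R−Rᵀ)₃₂, (R−Rᵀ)₁₃, (R−Rᵀ)₂₁) / (2 sinθ) = (-0.564182, +0.825238, -0.026086)
rvec = θ·k = (-0.294107, +0.430194, -0.013599)

rvec=(-0.2941, 0.4302, -0.0136) tvec=(0.4722, 0.1079, 1.0867)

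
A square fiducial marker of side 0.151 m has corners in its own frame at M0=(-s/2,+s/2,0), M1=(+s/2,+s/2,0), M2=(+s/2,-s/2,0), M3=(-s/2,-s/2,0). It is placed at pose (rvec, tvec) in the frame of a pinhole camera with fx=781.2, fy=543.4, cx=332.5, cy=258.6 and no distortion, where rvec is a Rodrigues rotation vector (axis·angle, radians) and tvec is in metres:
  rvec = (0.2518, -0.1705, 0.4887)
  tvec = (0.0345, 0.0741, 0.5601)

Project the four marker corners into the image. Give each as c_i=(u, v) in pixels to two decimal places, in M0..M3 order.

Intrinsics K: fx=781.2, fy=543.4, cx=332.5, cy=258.6
Marker side s = 0.151 m; corners in marker frame (Z=0):
  M0 = (-0.0755, +0.0755, 0)
  M1 = (+0.0755, +0.0755, 0)
  M2 = (+0.0755, -0.0755, 0)
  M3 = (-0.0755, -0.0755, 0)
rvec = (0.2518, -0.1705, 0.4887), |rvec| = θ = 0.57559 rad = 32.979°
Rodrigues: sinθ=0.54433, 1−cosθ=0.16113; R = I + sinθ·[k]× + (1−cosθ)·[k]×²:
    [+0.86971 -0.48304 -0.10139]
    [+0.44128 +0.85301 -0.27865]
    [+0.22109 +0.19760 +0.95503]
t = (0.0345, 0.0741, 0.5601) m
M0: Pc = R·M0+t = (-0.06763, +0.10519, +0.55833); u = 781.2·(-0.06763)/0.55833 + 332.5 = 237.8700, v = 543.4·(+0.10519)/0.55833 + 258.6 = 360.9736
M1: Pc = R·M1+t = (+0.06369, +0.17182, +0.59171); u = 781.2·(+0.06369)/0.59171 + 332.5 = 416.5907, v = 543.4·(+0.17182)/0.59171 + 258.6 = 416.3905
M2: Pc = R·M2+t = (+0.13663, +0.04301, +0.56187); u = 781.2·(+0.13663)/0.56187 + 332.5 = 522.4668, v = 543.4·(+0.04301)/0.56187 + 258.6 = 300.2000
M3: Pc = R·M3+t = (+0.00531, -0.02362, +0.52849); u = 781.2·(+0.00531)/0.52849 + 332.5 = 340.3438, v = 543.4·(-0.02362)/0.52849 + 258.6 = 234.3147

c0=(237.87, 360.97) c1=(416.59, 416.39) c2=(522.47, 300.20) c3=(340.34, 234.31)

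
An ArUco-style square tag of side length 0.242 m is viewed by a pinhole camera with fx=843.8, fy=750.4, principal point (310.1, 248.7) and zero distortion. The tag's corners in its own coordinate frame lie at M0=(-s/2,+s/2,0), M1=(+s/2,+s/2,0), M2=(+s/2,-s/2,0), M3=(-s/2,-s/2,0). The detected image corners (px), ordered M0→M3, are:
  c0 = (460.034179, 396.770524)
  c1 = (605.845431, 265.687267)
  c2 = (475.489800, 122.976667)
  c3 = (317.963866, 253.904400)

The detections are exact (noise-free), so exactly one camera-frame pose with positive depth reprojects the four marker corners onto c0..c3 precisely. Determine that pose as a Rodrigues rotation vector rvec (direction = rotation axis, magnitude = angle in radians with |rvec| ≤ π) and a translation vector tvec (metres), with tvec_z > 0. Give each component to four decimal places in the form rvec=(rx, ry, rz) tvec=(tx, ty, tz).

rvec=(0.0990, -0.2071, -0.7340) tvec=(0.1750, 0.0142, 0.9368)

Intrinsics K: fx=843.8, fy=750.4, cx=310.1, cy=248.7
Marker side s = 0.242 m; corners in marker frame (Z=0):
  M0 = (-0.1210, +0.1210, 0)
  M1 = (+0.1210, +0.1210, 0)
  M2 = (+0.1210, -0.1210, 0)
  M3 = (-0.1210, -0.1210, 0)
Detected image corners:
  c0 = (460.034179, 396.770524) px
  c1 = (605.845431, 265.687267) px
  c2 = (475.489800, 122.976667) px
  c3 = (317.963866, 253.904400) px
Planar DLT: solve 8×8 A·h = b for H (H[2,2]=1):
  H  [+701.99708 +642.69435 +467.75287]
  H  [-498.99560 +634.91929 +260.03520]
  H  [+0.16301 +0.17277 +1.00000]
B = K⁻¹H; ‖b₁‖=1.067510, ‖b₂‖=1.067510; λ = 2/(‖b₁‖+‖b₂‖) = 0.936759, sign → tz>0 ⇒ λ=+0.936759
r₁ = λ·B[:,0] = (+0.72322,-0.67353,+0.15270); r₂ = λ·B[:,1] = (+0.65402,+0.73896,+0.16184)
r₃ = r₁×r₂ = (-0.22185,-0.01718,+0.97493); SVD([r₁ r₂ r₃]) → R = UVᵀ:
  R  [+0.72322 +0.65402 -0.22185]
  R  [-0.67353 +0.73896 -0.01718]
  R  [+0.15270 +0.16184 +0.97493]
t = (+0.17502, +0.01415, +0.93676) m
tr R = 2.437107; θ = arccos((tr R − 1)/2) = 0.769076 rad = 44.065°
axis k = ((R−Rᵀ)₃₂, (R−Rᵀ)₁₃, (R−Rᵀ)₂₁) / (2 sinθ) = (+0.128702, -0.269277, -0.954424)
rvec = θ·k = (+0.098982, -0.207095, -0.734025)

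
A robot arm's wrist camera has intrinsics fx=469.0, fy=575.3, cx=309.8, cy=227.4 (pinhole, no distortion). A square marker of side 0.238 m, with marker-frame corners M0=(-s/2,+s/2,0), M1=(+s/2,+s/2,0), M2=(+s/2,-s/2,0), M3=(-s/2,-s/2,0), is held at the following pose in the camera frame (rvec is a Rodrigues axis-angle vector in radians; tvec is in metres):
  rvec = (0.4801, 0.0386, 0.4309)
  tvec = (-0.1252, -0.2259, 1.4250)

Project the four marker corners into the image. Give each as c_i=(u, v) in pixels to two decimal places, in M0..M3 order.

c0=(220.51, 157.16) c1=(289.72, 195.68) c2=(319.93, 113.82) c3=(245.56, 71.32)

Intrinsics K: fx=469.0, fy=575.3, cx=309.8, cy=227.4
Marker side s = 0.238 m; corners in marker frame (Z=0):
  M0 = (-0.1190, +0.1190, 0)
  M1 = (+0.1190, +0.1190, 0)
  M2 = (+0.1190, -0.1190, 0)
  M3 = (-0.1190, -0.1190, 0)
rvec = (0.4801, 0.0386, 0.4309), |rvec| = θ = 0.64627 rad = 37.028°
Rodrigues: sinθ=0.60221, 1−cosθ=0.20166; R = I + sinθ·[k]× + (1−cosθ)·[k]×²:
    [+0.90963 -0.39258 +0.13586]
    [+0.41047 +0.79906 -0.43934]
    [+0.06392 +0.45540 +0.88799]
t = (-0.1252, -0.2259, 1.4250) m
M0: Pc = R·M0+t = (-0.28016, -0.17966, +1.47159); u = 469.0·(-0.28016)/1.47159 + 309.8 = 220.5111, v = 575.3·(-0.17966)/1.47159 + 227.4 = 157.1645
M1: Pc = R·M1+t = (-0.06367, -0.08197, +1.48680); u = 469.0·(-0.06367)/1.48680 + 309.8 = 289.7155, v = 575.3·(-0.08197)/1.48680 + 227.4 = 195.6842
M2: Pc = R·M2+t = (+0.02976, -0.27214, +1.37841); u = 469.0·(+0.02976)/1.37841 + 309.8 = 319.9266, v = 575.3·(-0.27214)/1.37841 + 227.4 = 113.8180
M3: Pc = R·M3+t = (-0.18673, -0.36983, +1.36320); u = 469.0·(-0.18673)/1.36320 + 309.8 = 245.5571, v = 575.3·(-0.36983)/1.36320 + 227.4 = 71.3221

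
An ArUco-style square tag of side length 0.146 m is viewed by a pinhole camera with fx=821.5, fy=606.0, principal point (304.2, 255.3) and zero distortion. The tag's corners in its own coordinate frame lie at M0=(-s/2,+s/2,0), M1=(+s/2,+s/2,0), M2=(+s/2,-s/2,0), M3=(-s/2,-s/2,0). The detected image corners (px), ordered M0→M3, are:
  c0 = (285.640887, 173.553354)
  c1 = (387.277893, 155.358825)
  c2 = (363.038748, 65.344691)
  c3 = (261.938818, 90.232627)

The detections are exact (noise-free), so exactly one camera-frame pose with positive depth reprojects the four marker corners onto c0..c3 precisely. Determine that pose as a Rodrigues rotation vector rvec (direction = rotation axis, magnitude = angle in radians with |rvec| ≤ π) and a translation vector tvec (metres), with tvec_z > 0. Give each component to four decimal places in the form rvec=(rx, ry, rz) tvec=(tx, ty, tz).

Intrinsics K: fx=821.5, fy=606.0, cx=304.2, cy=255.3
Marker side s = 0.146 m; corners in marker frame (Z=0):
  M0 = (-0.0730, +0.0730, 0)
  M1 = (+0.0730, +0.0730, 0)
  M2 = (+0.0730, -0.0730, 0)
  M3 = (-0.0730, -0.0730, 0)
Detected image corners:
  c0 = (285.640887, 173.553354) px
  c1 = (387.277893, 155.358825) px
  c2 = (363.038748, 65.344691) px
  c3 = (261.938818, 90.232627) px
Planar DLT: solve 8×8 A·h = b for H (H[2,2]=1):
  H  [+529.43972 +191.32730 +322.66740]
  H  [-208.94867 +602.92065 +121.78720]
  H  [-0.50813 +0.08387 +1.00000]
B = K⁻¹H; ‖b₁‖=0.984164, ‖b₂‖=0.984164; λ = 2/(‖b₁‖+‖b₂‖) = 1.016090, sign → tz>0 ⇒ λ=+1.016090
r₁ = λ·B[:,0] = (+0.84604,-0.13283,-0.51631); r₂ = λ·B[:,1] = (+0.20509,+0.97503,+0.08522)
r₃ = r₁×r₂ = (+0.49210,-0.17799,+0.85215); SVD([r₁ r₂ r₃]) → R = UVᵀ:
  R  [+0.84604 +0.20509 +0.49210]
  R  [-0.13283 +0.97503 -0.17799]
  R  [-0.51631 +0.08522 +0.85215]
t = (+0.02284, -0.22386, +1.01609) m
tr R = 2.673215; θ = arccos((tr R − 1)/2) = 0.579735 rad = 33.216°
axis k = ((R−Rᵀ)₃₂, (R−Rᵀ)₁₃, (R−Rᵀ)₂₁) / (2 sinθ) = (+0.240239, +0.920409, -0.308436)
rvec = θ·k = (+0.139275, +0.533594, -0.178811)

rvec=(0.1393, 0.5336, -0.1788) tvec=(0.0228, -0.2239, 1.0161)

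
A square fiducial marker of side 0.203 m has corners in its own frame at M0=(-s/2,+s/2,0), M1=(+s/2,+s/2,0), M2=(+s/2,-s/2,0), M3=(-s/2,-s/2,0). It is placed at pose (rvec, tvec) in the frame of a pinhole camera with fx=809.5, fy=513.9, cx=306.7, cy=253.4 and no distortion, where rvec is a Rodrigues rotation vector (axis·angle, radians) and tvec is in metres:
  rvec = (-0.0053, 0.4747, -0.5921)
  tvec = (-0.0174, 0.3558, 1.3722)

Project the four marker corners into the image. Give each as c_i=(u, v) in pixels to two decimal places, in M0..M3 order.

c0=(285.52, 434.87) c1=(374.82, 404.19) c2=(307.83, 336.31) c3=(224.37, 370.52)

Intrinsics K: fx=809.5, fy=513.9, cx=306.7, cy=253.4
Marker side s = 0.203 m; corners in marker frame (Z=0):
  M0 = (-0.1015, +0.1015, 0)
  M1 = (+0.1015, +0.1015, 0)
  M2 = (+0.1015, -0.1015, 0)
  M3 = (-0.1015, -0.1015, 0)
rvec = (-0.0053, 0.4747, -0.5921), |rvec| = θ = 0.75891 rad = 43.483°
Rodrigues: sinθ=0.68813, 1−cosθ=0.27442; R = I + sinθ·[k]× + (1−cosθ)·[k]×²:
    [+0.72560 +0.53568 +0.43192]
    [-0.53808 +0.83295 -0.12911]
    [-0.42893 -0.13872 +0.89262]
t = (-0.0174, 0.3558, 1.3722) m
M0: Pc = R·M0+t = (-0.03668, +0.49496, +1.40166); u = 809.5·(-0.03668)/1.40166 + 306.7 = 285.5181, v = 513.9·(+0.49496)/1.40166 + 253.4 = 434.8707
M1: Pc = R·M1+t = (+0.11062, +0.38573, +1.31458); u = 809.5·(+0.11062)/1.31458 + 306.7 = 374.8178, v = 513.9·(+0.38573)/1.31458 + 253.4 = 404.1903
M2: Pc = R·M2+t = (+0.00188, +0.21664, +1.34274); u = 809.5·(+0.00188)/1.34274 + 306.7 = 307.8314, v = 513.9·(+0.21664)/1.34274 + 253.4 = 336.3136
M3: Pc = R·M3+t = (-0.14542, +0.32587, +1.42982); u = 809.5·(-0.14542)/1.42982 + 306.7 = 224.3698, v = 513.9·(+0.32587)/1.42982 + 253.4 = 370.5233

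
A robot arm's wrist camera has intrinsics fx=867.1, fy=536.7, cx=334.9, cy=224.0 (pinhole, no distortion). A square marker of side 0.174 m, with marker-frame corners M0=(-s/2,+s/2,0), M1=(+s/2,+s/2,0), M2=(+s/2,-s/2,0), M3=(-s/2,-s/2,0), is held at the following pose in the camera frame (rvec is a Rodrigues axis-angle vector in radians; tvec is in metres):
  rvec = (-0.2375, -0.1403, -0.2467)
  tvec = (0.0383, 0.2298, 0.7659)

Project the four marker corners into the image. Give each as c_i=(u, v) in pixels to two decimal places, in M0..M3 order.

c0=(307.89, 466.66) c1=(499.12, 429.91) c2=(442.79, 310.17) c3=(258.74, 340.65)

Intrinsics K: fx=867.1, fy=536.7, cx=334.9, cy=224.0
Marker side s = 0.174 m; corners in marker frame (Z=0):
  M0 = (-0.0870, +0.0870, 0)
  M1 = (+0.0870, +0.0870, 0)
  M2 = (+0.0870, -0.0870, 0)
  M3 = (-0.0870, -0.0870, 0)
rvec = (-0.2375, -0.1403, -0.2467), |rvec| = θ = 0.37007 rad = 21.203°
Rodrigues: sinθ=0.36168, 1−cosθ=0.06770; R = I + sinθ·[k]× + (1−cosθ)·[k]×²:
    [+0.96019 +0.25758 -0.10816]
    [-0.22464 +0.94203 +0.24923]
    [+0.16608 -0.21501 +0.96239]
t = (0.0383, 0.2298, 0.7659) m
M0: Pc = R·M0+t = (-0.02283, +0.33130, +0.73275); u = 867.1·(-0.02283)/0.73275 + 334.9 = 307.8878, v = 536.7·(+0.33130)/0.73275 + 224.0 = 466.6611
M1: Pc = R·M1+t = (+0.14425, +0.29221, +0.76164); u = 867.1·(+0.14425)/0.76164 + 334.9 = 499.1175, v = 536.7·(+0.29221)/0.76164 + 224.0 = 429.9112
M2: Pc = R·M2+t = (+0.09943, +0.12830, +0.79905); u = 867.1·(+0.09943)/0.79905 + 334.9 = 442.7936, v = 536.7·(+0.12830)/0.79905 + 224.0 = 310.1750
M3: Pc = R·M3+t = (-0.06765, +0.16739, +0.77016); u = 867.1·(-0.06765)/0.77016 + 334.9 = 258.7397, v = 536.7·(+0.16739)/0.77016 + 224.0 = 340.6469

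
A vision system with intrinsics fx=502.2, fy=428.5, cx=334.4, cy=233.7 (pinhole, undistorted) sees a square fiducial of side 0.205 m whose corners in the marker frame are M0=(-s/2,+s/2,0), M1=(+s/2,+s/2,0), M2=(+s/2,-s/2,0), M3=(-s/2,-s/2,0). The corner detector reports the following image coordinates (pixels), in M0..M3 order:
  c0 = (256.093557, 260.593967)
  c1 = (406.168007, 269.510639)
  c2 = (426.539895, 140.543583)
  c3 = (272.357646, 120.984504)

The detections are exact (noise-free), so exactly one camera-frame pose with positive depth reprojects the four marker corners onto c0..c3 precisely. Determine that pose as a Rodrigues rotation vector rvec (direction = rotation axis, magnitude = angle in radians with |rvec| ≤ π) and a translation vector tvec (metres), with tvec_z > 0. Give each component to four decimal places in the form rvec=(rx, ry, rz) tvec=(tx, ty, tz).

rvec=(0.1286, -0.2369, 0.1015) tvec=(0.0112, -0.0523, 0.6527)

Intrinsics K: fx=502.2, fy=428.5, cx=334.4, cy=233.7
Marker side s = 0.205 m; corners in marker frame (Z=0):
  M0 = (-0.1025, +0.1025, 0)
  M1 = (+0.1025, +0.1025, 0)
  M2 = (+0.1025, -0.1025, 0)
  M3 = (-0.1025, -0.1025, 0)
Detected image corners:
  c0 = (256.093557, 260.593967) px
  c1 = (406.168007, 269.510639) px
  c2 = (426.539895, 140.543583) px
  c3 = (272.357646, 120.984504) px
Planar DLT: solve 8×8 A·h = b for H (H[2,2]=1):
  H  [+867.10990 -29.83594 +342.99309]
  H  [+141.80012 +688.92165 +199.38807]
  H  [+0.36793 +0.17602 +1.00000]
B = K⁻¹H; ‖b₁‖=1.532178, ‖b₂‖=1.532178; λ = 2/(‖b₁‖+‖b₂‖) = 0.652666, sign → tz>0 ⇒ λ=+0.652666
r₁ = λ·B[:,0] = (+0.96701,+0.08502,+0.24013); r₂ = λ·B[:,1] = (-0.11527,+0.98667,+0.11488)
r₃ = r₁×r₂ = (-0.22716,-0.13877,+0.96392); SVD([r₁ r₂ r₃]) → R = UVᵀ:
  R  [+0.96701 -0.11527 -0.22716]
  R  [+0.08502 +0.98667 -0.13877]
  R  [+0.24013 +0.11488 +0.96392]
t = (+0.01117, -0.05226, +0.65267) m
tr R = 2.917597; θ = arccos((tr R − 1)/2) = 0.288054 rad = 16.504°
axis k = ((R−Rᵀ)₃₂, (R−Rᵀ)₁₃, (R−Rᵀ)₂₁) / (2 sinθ) = (+0.446440, -0.822452, +0.352511)
rvec = θ·k = (+0.128599, -0.236911, +0.101542)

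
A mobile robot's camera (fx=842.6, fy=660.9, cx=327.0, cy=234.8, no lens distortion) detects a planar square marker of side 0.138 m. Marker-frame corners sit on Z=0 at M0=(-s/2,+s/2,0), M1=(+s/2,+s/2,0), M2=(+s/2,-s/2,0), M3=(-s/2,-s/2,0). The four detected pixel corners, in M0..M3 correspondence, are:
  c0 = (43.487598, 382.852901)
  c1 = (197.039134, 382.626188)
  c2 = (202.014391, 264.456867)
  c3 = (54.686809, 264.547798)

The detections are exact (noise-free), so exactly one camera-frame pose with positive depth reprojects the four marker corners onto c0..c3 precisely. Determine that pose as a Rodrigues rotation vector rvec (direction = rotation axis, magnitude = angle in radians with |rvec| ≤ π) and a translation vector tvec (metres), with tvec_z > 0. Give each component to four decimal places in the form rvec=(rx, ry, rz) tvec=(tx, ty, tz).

Intrinsics K: fx=842.6, fy=660.9, cx=327.0, cy=234.8
Marker side s = 0.138 m; corners in marker frame (Z=0):
  M0 = (-0.0690, +0.0690, 0)
  M1 = (+0.0690, +0.0690, 0)
  M2 = (+0.0690, -0.0690, 0)
  M3 = (-0.0690, -0.0690, 0)
Detected image corners:
  c0 = (43.487598, 382.852901) px
  c1 = (197.039134, 382.626188) px
  c2 = (202.014391, 264.456867) px
  c3 = (54.686809, 264.547798) px
Planar DLT: solve 8×8 A·h = b for H (H[2,2]=1):
  H  [+1090.66037 -95.80459 +124.43161]
  H  [+1.42220 +759.90877 +322.39971]
  H  [+0.00792 -0.29937 +1.00000]
B = K⁻¹H; ‖b₁‖=1.291350, ‖b₂‖=1.291350; λ = 2/(‖b₁‖+‖b₂‖) = 0.774384, sign → tz>0 ⇒ λ=+0.774384
r₁ = λ·B[:,0] = (+0.99998,-0.00051,+0.00613); r₂ = λ·B[:,1] = (+0.00192,+0.97276,-0.23183)
r₃ = r₁×r₂ = (-0.00585,+0.23183,+0.97274); SVD([r₁ r₂ r₃]) → R = UVᵀ:
  R  [+0.99998 +0.00192 -0.00585]
  R  [-0.00051 +0.97276 +0.23183]
  R  [+0.00613 -0.23183 +0.97274]
t = (-0.18617, +0.10264, +0.77438) m
tr R = 2.945474; θ = arccos((tr R − 1)/2) = 0.234042 rad = 13.410°
axis k = ((R−Rᵀ)₃₂, (R−Rᵀ)₁₃, (R−Rᵀ)₂₁) / (2 sinθ) = (-0.999653, -0.025828, -0.005245)
rvec = θ·k = (-0.233961, -0.006045, -0.001227)

rvec=(-0.2340, -0.0060, -0.0012) tvec=(-0.1862, 0.1026, 0.7744)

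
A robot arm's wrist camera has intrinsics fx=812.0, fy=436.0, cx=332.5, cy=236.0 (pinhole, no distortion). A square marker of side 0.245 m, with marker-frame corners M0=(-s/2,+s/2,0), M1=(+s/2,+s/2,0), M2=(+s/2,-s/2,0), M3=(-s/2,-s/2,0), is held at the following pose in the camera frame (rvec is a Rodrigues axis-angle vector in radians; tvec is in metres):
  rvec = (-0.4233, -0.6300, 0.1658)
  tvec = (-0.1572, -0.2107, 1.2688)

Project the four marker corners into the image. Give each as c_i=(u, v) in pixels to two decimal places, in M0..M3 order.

c0=(150.54, 185.18) c1=(293.08, 213.42) c2=(299.36, 145.70) c3=(169.48, 112.77)

Intrinsics K: fx=812.0, fy=436.0, cx=332.5, cy=236.0
Marker side s = 0.245 m; corners in marker frame (Z=0):
  M0 = (-0.1225, +0.1225, 0)
  M1 = (+0.1225, +0.1225, 0)
  M2 = (+0.1225, -0.1225, 0)
  M3 = (-0.1225, -0.1225, 0)
rvec = (-0.4233, -0.6300, 0.1658), |rvec| = θ = 0.77690 rad = 44.513°
Rodrigues: sinθ=0.70107, 1−cosθ=0.28691; R = I + sinθ·[k]× + (1−cosθ)·[k]×²:
    [+0.79827 -0.02285 -0.60187]
    [+0.27638 +0.90176 +0.33233]
    [+0.53515 -0.43164 +0.72616]
t = (-0.1572, -0.2107, 1.2688) m
M0: Pc = R·M0+t = (-0.25779, -0.13409, +1.15037); u = 812.0·(-0.25779)/1.15037 + 332.5 = 150.5384, v = 436.0·(-0.13409)/1.15037 + 236.0 = 185.1781
M1: Pc = R·M1+t = (-0.06221, -0.06638, +1.28148); u = 812.0·(-0.06221)/1.28148 + 332.5 = 293.0800, v = 436.0·(-0.06638)/1.28148 + 236.0 = 213.4162
M2: Pc = R·M2+t = (-0.05661, -0.28731, +1.38723); u = 812.0·(-0.05661)/1.38723 + 332.5 = 299.3621, v = 436.0·(-0.28731)/1.38723 + 236.0 = 145.7004
M3: Pc = R·M3+t = (-0.25219, -0.35502, +1.25612); u = 812.0·(-0.25219)/1.25612 + 332.5 = 169.4766, v = 436.0·(-0.35502)/1.25612 + 236.0 = 112.7715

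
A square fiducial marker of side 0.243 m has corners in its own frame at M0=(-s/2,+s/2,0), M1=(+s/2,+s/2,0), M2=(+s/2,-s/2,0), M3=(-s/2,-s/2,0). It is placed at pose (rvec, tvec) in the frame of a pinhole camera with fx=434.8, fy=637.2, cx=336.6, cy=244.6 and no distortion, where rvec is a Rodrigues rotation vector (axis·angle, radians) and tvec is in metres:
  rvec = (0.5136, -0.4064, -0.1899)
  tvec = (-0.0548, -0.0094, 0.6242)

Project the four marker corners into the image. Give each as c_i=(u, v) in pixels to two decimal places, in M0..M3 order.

c0=(232.07, 370.87) c1=(374.96, 298.16) c2=(369.69, 89.10) c3=(191.96, 147.13)

Intrinsics K: fx=434.8, fy=637.2, cx=336.6, cy=244.6
Marker side s = 0.243 m; corners in marker frame (Z=0):
  M0 = (-0.1215, +0.1215, 0)
  M1 = (+0.1215, +0.1215, 0)
  M2 = (+0.1215, -0.1215, 0)
  M3 = (-0.1215, -0.1215, 0)
rvec = (0.5136, -0.4064, -0.1899), |rvec| = θ = 0.68191 rad = 39.071°
Rodrigues: sinθ=0.63028, 1−cosθ=0.22363; R = I + sinθ·[k]× + (1−cosθ)·[k]×²:
    [+0.90323 +0.07514 -0.42253]
    [-0.27590 +0.85580 -0.43760]
    [+0.32872 +0.51183 +0.79371]
t = (-0.0548, -0.0094, 0.6242) m
M0: Pc = R·M0+t = (-0.15541, +0.12810, +0.64645); u = 434.8·(-0.15541)/0.64645 + 336.6 = 232.0695, v = 637.2·(+0.12810)/0.64645 + 244.6 = 370.8690
M1: Pc = R·M1+t = (+0.06407, +0.06106, +0.72633); u = 434.8·(+0.06407)/0.72633 + 336.6 = 374.9551, v = 637.2·(+0.06106)/0.72633 + 244.6 = 298.1649
M2: Pc = R·M2+t = (+0.04581, -0.14690, +0.60195); u = 434.8·(+0.04581)/0.60195 + 336.6 = 369.6912, v = 637.2·(-0.14690)/0.60195 + 244.6 = 89.0968
M3: Pc = R·M3+t = (-0.17367, -0.07986, +0.52207); u = 434.8·(-0.17367)/0.52207 + 336.6 = 191.9606, v = 637.2·(-0.07986)/0.52207 + 244.6 = 147.1329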